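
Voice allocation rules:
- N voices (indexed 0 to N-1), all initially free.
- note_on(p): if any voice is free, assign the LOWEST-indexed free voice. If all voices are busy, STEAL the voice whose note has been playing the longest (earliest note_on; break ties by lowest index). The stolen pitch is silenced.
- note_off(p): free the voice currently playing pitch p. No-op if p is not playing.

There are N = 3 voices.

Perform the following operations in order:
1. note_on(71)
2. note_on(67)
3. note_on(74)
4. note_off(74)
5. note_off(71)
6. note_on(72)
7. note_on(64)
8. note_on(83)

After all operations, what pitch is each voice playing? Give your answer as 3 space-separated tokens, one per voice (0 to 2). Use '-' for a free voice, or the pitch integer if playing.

Answer: 72 83 64

Derivation:
Op 1: note_on(71): voice 0 is free -> assigned | voices=[71 - -]
Op 2: note_on(67): voice 1 is free -> assigned | voices=[71 67 -]
Op 3: note_on(74): voice 2 is free -> assigned | voices=[71 67 74]
Op 4: note_off(74): free voice 2 | voices=[71 67 -]
Op 5: note_off(71): free voice 0 | voices=[- 67 -]
Op 6: note_on(72): voice 0 is free -> assigned | voices=[72 67 -]
Op 7: note_on(64): voice 2 is free -> assigned | voices=[72 67 64]
Op 8: note_on(83): all voices busy, STEAL voice 1 (pitch 67, oldest) -> assign | voices=[72 83 64]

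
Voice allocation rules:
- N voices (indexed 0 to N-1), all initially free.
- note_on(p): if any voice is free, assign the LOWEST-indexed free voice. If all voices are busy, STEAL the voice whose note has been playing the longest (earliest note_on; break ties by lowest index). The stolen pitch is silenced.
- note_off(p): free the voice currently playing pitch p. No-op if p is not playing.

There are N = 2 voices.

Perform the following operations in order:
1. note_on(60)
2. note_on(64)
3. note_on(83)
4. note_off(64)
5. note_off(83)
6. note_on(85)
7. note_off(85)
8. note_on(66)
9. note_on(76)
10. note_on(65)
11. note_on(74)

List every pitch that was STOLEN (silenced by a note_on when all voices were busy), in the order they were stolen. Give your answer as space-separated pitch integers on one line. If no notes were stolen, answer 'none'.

Op 1: note_on(60): voice 0 is free -> assigned | voices=[60 -]
Op 2: note_on(64): voice 1 is free -> assigned | voices=[60 64]
Op 3: note_on(83): all voices busy, STEAL voice 0 (pitch 60, oldest) -> assign | voices=[83 64]
Op 4: note_off(64): free voice 1 | voices=[83 -]
Op 5: note_off(83): free voice 0 | voices=[- -]
Op 6: note_on(85): voice 0 is free -> assigned | voices=[85 -]
Op 7: note_off(85): free voice 0 | voices=[- -]
Op 8: note_on(66): voice 0 is free -> assigned | voices=[66 -]
Op 9: note_on(76): voice 1 is free -> assigned | voices=[66 76]
Op 10: note_on(65): all voices busy, STEAL voice 0 (pitch 66, oldest) -> assign | voices=[65 76]
Op 11: note_on(74): all voices busy, STEAL voice 1 (pitch 76, oldest) -> assign | voices=[65 74]

Answer: 60 66 76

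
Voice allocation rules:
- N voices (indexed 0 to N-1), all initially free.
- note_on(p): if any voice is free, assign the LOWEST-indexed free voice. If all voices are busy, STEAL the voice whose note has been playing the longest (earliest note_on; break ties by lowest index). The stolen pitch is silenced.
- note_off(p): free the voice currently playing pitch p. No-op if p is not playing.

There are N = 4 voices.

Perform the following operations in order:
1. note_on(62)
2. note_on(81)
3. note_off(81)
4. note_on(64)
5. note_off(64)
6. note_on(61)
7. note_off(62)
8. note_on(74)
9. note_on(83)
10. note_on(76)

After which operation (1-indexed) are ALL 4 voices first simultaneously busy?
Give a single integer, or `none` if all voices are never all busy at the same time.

Answer: 10

Derivation:
Op 1: note_on(62): voice 0 is free -> assigned | voices=[62 - - -]
Op 2: note_on(81): voice 1 is free -> assigned | voices=[62 81 - -]
Op 3: note_off(81): free voice 1 | voices=[62 - - -]
Op 4: note_on(64): voice 1 is free -> assigned | voices=[62 64 - -]
Op 5: note_off(64): free voice 1 | voices=[62 - - -]
Op 6: note_on(61): voice 1 is free -> assigned | voices=[62 61 - -]
Op 7: note_off(62): free voice 0 | voices=[- 61 - -]
Op 8: note_on(74): voice 0 is free -> assigned | voices=[74 61 - -]
Op 9: note_on(83): voice 2 is free -> assigned | voices=[74 61 83 -]
Op 10: note_on(76): voice 3 is free -> assigned | voices=[74 61 83 76]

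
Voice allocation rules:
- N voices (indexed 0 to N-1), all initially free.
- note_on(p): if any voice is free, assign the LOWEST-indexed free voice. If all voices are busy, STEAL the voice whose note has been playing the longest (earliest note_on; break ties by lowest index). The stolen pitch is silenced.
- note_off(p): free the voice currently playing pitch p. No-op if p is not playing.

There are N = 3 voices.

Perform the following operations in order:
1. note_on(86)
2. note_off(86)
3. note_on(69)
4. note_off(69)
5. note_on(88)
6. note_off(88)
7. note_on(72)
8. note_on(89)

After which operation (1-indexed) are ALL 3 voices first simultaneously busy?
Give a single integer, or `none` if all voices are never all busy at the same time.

Op 1: note_on(86): voice 0 is free -> assigned | voices=[86 - -]
Op 2: note_off(86): free voice 0 | voices=[- - -]
Op 3: note_on(69): voice 0 is free -> assigned | voices=[69 - -]
Op 4: note_off(69): free voice 0 | voices=[- - -]
Op 5: note_on(88): voice 0 is free -> assigned | voices=[88 - -]
Op 6: note_off(88): free voice 0 | voices=[- - -]
Op 7: note_on(72): voice 0 is free -> assigned | voices=[72 - -]
Op 8: note_on(89): voice 1 is free -> assigned | voices=[72 89 -]

Answer: none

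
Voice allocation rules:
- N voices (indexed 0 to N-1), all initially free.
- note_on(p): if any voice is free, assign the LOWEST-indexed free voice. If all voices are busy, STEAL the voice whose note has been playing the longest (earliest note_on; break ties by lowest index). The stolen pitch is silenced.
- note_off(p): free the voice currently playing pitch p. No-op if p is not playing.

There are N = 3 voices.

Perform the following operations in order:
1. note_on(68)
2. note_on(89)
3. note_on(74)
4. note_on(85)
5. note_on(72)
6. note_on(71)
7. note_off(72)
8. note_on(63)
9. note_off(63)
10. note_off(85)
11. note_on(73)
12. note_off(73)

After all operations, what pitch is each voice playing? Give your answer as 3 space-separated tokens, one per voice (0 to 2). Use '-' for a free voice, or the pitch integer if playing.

Answer: - - 71

Derivation:
Op 1: note_on(68): voice 0 is free -> assigned | voices=[68 - -]
Op 2: note_on(89): voice 1 is free -> assigned | voices=[68 89 -]
Op 3: note_on(74): voice 2 is free -> assigned | voices=[68 89 74]
Op 4: note_on(85): all voices busy, STEAL voice 0 (pitch 68, oldest) -> assign | voices=[85 89 74]
Op 5: note_on(72): all voices busy, STEAL voice 1 (pitch 89, oldest) -> assign | voices=[85 72 74]
Op 6: note_on(71): all voices busy, STEAL voice 2 (pitch 74, oldest) -> assign | voices=[85 72 71]
Op 7: note_off(72): free voice 1 | voices=[85 - 71]
Op 8: note_on(63): voice 1 is free -> assigned | voices=[85 63 71]
Op 9: note_off(63): free voice 1 | voices=[85 - 71]
Op 10: note_off(85): free voice 0 | voices=[- - 71]
Op 11: note_on(73): voice 0 is free -> assigned | voices=[73 - 71]
Op 12: note_off(73): free voice 0 | voices=[- - 71]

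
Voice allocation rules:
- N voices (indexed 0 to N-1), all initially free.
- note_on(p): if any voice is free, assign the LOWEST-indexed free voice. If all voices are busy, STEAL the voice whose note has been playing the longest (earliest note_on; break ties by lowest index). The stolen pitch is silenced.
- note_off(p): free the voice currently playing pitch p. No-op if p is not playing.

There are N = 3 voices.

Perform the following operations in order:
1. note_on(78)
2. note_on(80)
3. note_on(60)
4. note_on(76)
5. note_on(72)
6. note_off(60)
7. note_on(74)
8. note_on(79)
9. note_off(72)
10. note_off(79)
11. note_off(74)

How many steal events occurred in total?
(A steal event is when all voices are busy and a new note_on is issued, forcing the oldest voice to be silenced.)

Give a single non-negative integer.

Answer: 3

Derivation:
Op 1: note_on(78): voice 0 is free -> assigned | voices=[78 - -]
Op 2: note_on(80): voice 1 is free -> assigned | voices=[78 80 -]
Op 3: note_on(60): voice 2 is free -> assigned | voices=[78 80 60]
Op 4: note_on(76): all voices busy, STEAL voice 0 (pitch 78, oldest) -> assign | voices=[76 80 60]
Op 5: note_on(72): all voices busy, STEAL voice 1 (pitch 80, oldest) -> assign | voices=[76 72 60]
Op 6: note_off(60): free voice 2 | voices=[76 72 -]
Op 7: note_on(74): voice 2 is free -> assigned | voices=[76 72 74]
Op 8: note_on(79): all voices busy, STEAL voice 0 (pitch 76, oldest) -> assign | voices=[79 72 74]
Op 9: note_off(72): free voice 1 | voices=[79 - 74]
Op 10: note_off(79): free voice 0 | voices=[- - 74]
Op 11: note_off(74): free voice 2 | voices=[- - -]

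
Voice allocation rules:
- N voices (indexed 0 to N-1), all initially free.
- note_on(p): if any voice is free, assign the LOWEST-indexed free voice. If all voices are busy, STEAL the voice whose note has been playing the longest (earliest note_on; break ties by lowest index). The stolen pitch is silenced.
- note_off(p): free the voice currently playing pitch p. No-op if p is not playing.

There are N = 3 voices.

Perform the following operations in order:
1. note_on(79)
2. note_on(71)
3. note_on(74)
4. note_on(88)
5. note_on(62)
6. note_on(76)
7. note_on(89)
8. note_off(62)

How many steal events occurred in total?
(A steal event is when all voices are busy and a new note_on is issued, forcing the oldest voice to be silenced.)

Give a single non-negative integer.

Op 1: note_on(79): voice 0 is free -> assigned | voices=[79 - -]
Op 2: note_on(71): voice 1 is free -> assigned | voices=[79 71 -]
Op 3: note_on(74): voice 2 is free -> assigned | voices=[79 71 74]
Op 4: note_on(88): all voices busy, STEAL voice 0 (pitch 79, oldest) -> assign | voices=[88 71 74]
Op 5: note_on(62): all voices busy, STEAL voice 1 (pitch 71, oldest) -> assign | voices=[88 62 74]
Op 6: note_on(76): all voices busy, STEAL voice 2 (pitch 74, oldest) -> assign | voices=[88 62 76]
Op 7: note_on(89): all voices busy, STEAL voice 0 (pitch 88, oldest) -> assign | voices=[89 62 76]
Op 8: note_off(62): free voice 1 | voices=[89 - 76]

Answer: 4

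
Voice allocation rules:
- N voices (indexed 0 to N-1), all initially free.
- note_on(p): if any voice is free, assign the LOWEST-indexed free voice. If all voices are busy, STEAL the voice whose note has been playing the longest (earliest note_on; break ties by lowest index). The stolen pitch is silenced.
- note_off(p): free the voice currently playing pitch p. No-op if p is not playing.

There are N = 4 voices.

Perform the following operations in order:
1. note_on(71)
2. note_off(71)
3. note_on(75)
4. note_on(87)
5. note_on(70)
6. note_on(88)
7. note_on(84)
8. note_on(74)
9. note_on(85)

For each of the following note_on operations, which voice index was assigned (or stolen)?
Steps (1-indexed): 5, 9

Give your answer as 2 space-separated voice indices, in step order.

Answer: 2 2

Derivation:
Op 1: note_on(71): voice 0 is free -> assigned | voices=[71 - - -]
Op 2: note_off(71): free voice 0 | voices=[- - - -]
Op 3: note_on(75): voice 0 is free -> assigned | voices=[75 - - -]
Op 4: note_on(87): voice 1 is free -> assigned | voices=[75 87 - -]
Op 5: note_on(70): voice 2 is free -> assigned | voices=[75 87 70 -]
Op 6: note_on(88): voice 3 is free -> assigned | voices=[75 87 70 88]
Op 7: note_on(84): all voices busy, STEAL voice 0 (pitch 75, oldest) -> assign | voices=[84 87 70 88]
Op 8: note_on(74): all voices busy, STEAL voice 1 (pitch 87, oldest) -> assign | voices=[84 74 70 88]
Op 9: note_on(85): all voices busy, STEAL voice 2 (pitch 70, oldest) -> assign | voices=[84 74 85 88]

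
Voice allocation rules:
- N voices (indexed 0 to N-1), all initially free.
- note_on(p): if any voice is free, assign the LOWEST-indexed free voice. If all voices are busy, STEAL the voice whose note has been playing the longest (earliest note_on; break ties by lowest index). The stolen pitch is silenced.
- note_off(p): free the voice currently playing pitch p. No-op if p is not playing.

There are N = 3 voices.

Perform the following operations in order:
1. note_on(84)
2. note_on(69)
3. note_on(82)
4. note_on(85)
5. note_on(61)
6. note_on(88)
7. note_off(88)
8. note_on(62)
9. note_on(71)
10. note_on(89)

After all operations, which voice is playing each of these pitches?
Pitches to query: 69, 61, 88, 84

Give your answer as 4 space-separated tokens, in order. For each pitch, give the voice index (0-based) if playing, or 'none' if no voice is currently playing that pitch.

Answer: none none none none

Derivation:
Op 1: note_on(84): voice 0 is free -> assigned | voices=[84 - -]
Op 2: note_on(69): voice 1 is free -> assigned | voices=[84 69 -]
Op 3: note_on(82): voice 2 is free -> assigned | voices=[84 69 82]
Op 4: note_on(85): all voices busy, STEAL voice 0 (pitch 84, oldest) -> assign | voices=[85 69 82]
Op 5: note_on(61): all voices busy, STEAL voice 1 (pitch 69, oldest) -> assign | voices=[85 61 82]
Op 6: note_on(88): all voices busy, STEAL voice 2 (pitch 82, oldest) -> assign | voices=[85 61 88]
Op 7: note_off(88): free voice 2 | voices=[85 61 -]
Op 8: note_on(62): voice 2 is free -> assigned | voices=[85 61 62]
Op 9: note_on(71): all voices busy, STEAL voice 0 (pitch 85, oldest) -> assign | voices=[71 61 62]
Op 10: note_on(89): all voices busy, STEAL voice 1 (pitch 61, oldest) -> assign | voices=[71 89 62]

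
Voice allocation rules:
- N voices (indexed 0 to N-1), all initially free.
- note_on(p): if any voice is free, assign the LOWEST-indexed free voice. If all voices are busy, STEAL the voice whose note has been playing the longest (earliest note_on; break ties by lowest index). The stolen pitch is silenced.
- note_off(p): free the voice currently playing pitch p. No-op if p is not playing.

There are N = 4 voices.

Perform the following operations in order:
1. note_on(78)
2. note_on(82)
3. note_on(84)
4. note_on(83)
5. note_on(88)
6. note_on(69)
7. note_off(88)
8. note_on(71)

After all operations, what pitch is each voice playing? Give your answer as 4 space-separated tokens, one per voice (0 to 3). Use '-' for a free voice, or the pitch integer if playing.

Answer: 71 69 84 83

Derivation:
Op 1: note_on(78): voice 0 is free -> assigned | voices=[78 - - -]
Op 2: note_on(82): voice 1 is free -> assigned | voices=[78 82 - -]
Op 3: note_on(84): voice 2 is free -> assigned | voices=[78 82 84 -]
Op 4: note_on(83): voice 3 is free -> assigned | voices=[78 82 84 83]
Op 5: note_on(88): all voices busy, STEAL voice 0 (pitch 78, oldest) -> assign | voices=[88 82 84 83]
Op 6: note_on(69): all voices busy, STEAL voice 1 (pitch 82, oldest) -> assign | voices=[88 69 84 83]
Op 7: note_off(88): free voice 0 | voices=[- 69 84 83]
Op 8: note_on(71): voice 0 is free -> assigned | voices=[71 69 84 83]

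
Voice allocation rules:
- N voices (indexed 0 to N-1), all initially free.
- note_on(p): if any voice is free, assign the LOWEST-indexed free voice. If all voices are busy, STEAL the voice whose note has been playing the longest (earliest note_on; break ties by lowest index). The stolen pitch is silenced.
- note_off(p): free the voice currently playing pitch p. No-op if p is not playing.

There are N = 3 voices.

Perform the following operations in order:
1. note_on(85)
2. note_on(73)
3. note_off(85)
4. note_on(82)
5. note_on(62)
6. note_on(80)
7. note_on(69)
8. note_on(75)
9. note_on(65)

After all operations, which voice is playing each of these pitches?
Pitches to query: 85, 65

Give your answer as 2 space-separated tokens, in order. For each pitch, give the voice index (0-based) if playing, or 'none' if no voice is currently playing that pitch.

Op 1: note_on(85): voice 0 is free -> assigned | voices=[85 - -]
Op 2: note_on(73): voice 1 is free -> assigned | voices=[85 73 -]
Op 3: note_off(85): free voice 0 | voices=[- 73 -]
Op 4: note_on(82): voice 0 is free -> assigned | voices=[82 73 -]
Op 5: note_on(62): voice 2 is free -> assigned | voices=[82 73 62]
Op 6: note_on(80): all voices busy, STEAL voice 1 (pitch 73, oldest) -> assign | voices=[82 80 62]
Op 7: note_on(69): all voices busy, STEAL voice 0 (pitch 82, oldest) -> assign | voices=[69 80 62]
Op 8: note_on(75): all voices busy, STEAL voice 2 (pitch 62, oldest) -> assign | voices=[69 80 75]
Op 9: note_on(65): all voices busy, STEAL voice 1 (pitch 80, oldest) -> assign | voices=[69 65 75]

Answer: none 1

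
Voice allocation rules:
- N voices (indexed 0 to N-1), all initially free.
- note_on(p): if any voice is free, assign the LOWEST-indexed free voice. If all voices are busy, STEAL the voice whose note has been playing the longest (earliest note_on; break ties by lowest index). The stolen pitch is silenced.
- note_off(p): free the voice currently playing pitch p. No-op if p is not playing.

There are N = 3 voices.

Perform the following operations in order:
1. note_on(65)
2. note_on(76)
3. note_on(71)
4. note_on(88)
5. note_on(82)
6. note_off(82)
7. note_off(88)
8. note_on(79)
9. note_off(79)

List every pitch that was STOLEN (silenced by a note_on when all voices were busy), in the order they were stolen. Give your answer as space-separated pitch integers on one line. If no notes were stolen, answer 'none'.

Answer: 65 76

Derivation:
Op 1: note_on(65): voice 0 is free -> assigned | voices=[65 - -]
Op 2: note_on(76): voice 1 is free -> assigned | voices=[65 76 -]
Op 3: note_on(71): voice 2 is free -> assigned | voices=[65 76 71]
Op 4: note_on(88): all voices busy, STEAL voice 0 (pitch 65, oldest) -> assign | voices=[88 76 71]
Op 5: note_on(82): all voices busy, STEAL voice 1 (pitch 76, oldest) -> assign | voices=[88 82 71]
Op 6: note_off(82): free voice 1 | voices=[88 - 71]
Op 7: note_off(88): free voice 0 | voices=[- - 71]
Op 8: note_on(79): voice 0 is free -> assigned | voices=[79 - 71]
Op 9: note_off(79): free voice 0 | voices=[- - 71]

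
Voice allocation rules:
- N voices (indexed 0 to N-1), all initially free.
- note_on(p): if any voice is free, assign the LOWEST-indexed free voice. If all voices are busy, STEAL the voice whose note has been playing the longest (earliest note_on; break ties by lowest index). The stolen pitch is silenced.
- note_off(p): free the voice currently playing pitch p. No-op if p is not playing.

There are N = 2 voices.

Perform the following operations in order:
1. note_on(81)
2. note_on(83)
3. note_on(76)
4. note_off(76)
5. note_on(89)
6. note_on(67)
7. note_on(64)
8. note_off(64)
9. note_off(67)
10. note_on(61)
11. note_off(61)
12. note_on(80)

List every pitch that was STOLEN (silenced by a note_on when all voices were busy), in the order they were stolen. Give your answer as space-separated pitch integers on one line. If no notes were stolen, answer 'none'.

Answer: 81 83 89

Derivation:
Op 1: note_on(81): voice 0 is free -> assigned | voices=[81 -]
Op 2: note_on(83): voice 1 is free -> assigned | voices=[81 83]
Op 3: note_on(76): all voices busy, STEAL voice 0 (pitch 81, oldest) -> assign | voices=[76 83]
Op 4: note_off(76): free voice 0 | voices=[- 83]
Op 5: note_on(89): voice 0 is free -> assigned | voices=[89 83]
Op 6: note_on(67): all voices busy, STEAL voice 1 (pitch 83, oldest) -> assign | voices=[89 67]
Op 7: note_on(64): all voices busy, STEAL voice 0 (pitch 89, oldest) -> assign | voices=[64 67]
Op 8: note_off(64): free voice 0 | voices=[- 67]
Op 9: note_off(67): free voice 1 | voices=[- -]
Op 10: note_on(61): voice 0 is free -> assigned | voices=[61 -]
Op 11: note_off(61): free voice 0 | voices=[- -]
Op 12: note_on(80): voice 0 is free -> assigned | voices=[80 -]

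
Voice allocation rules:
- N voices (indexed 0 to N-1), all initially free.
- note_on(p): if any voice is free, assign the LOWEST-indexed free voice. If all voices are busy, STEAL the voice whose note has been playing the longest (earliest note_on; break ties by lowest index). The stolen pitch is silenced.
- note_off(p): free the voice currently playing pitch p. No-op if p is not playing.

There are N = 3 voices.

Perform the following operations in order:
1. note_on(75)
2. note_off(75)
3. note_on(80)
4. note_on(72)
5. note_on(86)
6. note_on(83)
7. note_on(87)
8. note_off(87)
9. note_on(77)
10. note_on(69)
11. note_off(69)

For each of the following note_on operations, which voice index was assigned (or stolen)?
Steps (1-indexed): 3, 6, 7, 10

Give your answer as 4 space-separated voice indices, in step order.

Op 1: note_on(75): voice 0 is free -> assigned | voices=[75 - -]
Op 2: note_off(75): free voice 0 | voices=[- - -]
Op 3: note_on(80): voice 0 is free -> assigned | voices=[80 - -]
Op 4: note_on(72): voice 1 is free -> assigned | voices=[80 72 -]
Op 5: note_on(86): voice 2 is free -> assigned | voices=[80 72 86]
Op 6: note_on(83): all voices busy, STEAL voice 0 (pitch 80, oldest) -> assign | voices=[83 72 86]
Op 7: note_on(87): all voices busy, STEAL voice 1 (pitch 72, oldest) -> assign | voices=[83 87 86]
Op 8: note_off(87): free voice 1 | voices=[83 - 86]
Op 9: note_on(77): voice 1 is free -> assigned | voices=[83 77 86]
Op 10: note_on(69): all voices busy, STEAL voice 2 (pitch 86, oldest) -> assign | voices=[83 77 69]
Op 11: note_off(69): free voice 2 | voices=[83 77 -]

Answer: 0 0 1 2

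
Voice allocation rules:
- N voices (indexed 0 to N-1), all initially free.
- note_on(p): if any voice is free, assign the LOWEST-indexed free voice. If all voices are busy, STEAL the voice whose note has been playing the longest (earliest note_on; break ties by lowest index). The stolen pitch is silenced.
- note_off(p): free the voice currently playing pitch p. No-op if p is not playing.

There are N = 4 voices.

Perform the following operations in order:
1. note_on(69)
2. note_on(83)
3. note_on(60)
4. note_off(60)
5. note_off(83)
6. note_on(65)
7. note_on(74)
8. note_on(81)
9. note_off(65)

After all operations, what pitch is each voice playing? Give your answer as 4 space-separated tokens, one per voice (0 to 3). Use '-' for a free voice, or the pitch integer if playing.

Answer: 69 - 74 81

Derivation:
Op 1: note_on(69): voice 0 is free -> assigned | voices=[69 - - -]
Op 2: note_on(83): voice 1 is free -> assigned | voices=[69 83 - -]
Op 3: note_on(60): voice 2 is free -> assigned | voices=[69 83 60 -]
Op 4: note_off(60): free voice 2 | voices=[69 83 - -]
Op 5: note_off(83): free voice 1 | voices=[69 - - -]
Op 6: note_on(65): voice 1 is free -> assigned | voices=[69 65 - -]
Op 7: note_on(74): voice 2 is free -> assigned | voices=[69 65 74 -]
Op 8: note_on(81): voice 3 is free -> assigned | voices=[69 65 74 81]
Op 9: note_off(65): free voice 1 | voices=[69 - 74 81]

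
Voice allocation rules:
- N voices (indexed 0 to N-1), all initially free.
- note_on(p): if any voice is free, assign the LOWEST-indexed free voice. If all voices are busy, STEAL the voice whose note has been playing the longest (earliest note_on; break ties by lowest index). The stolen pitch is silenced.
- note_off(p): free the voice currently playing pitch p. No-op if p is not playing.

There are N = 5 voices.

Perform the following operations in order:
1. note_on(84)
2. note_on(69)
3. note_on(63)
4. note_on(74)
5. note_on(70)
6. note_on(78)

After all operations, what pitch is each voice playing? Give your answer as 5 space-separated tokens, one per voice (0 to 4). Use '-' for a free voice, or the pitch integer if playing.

Answer: 78 69 63 74 70

Derivation:
Op 1: note_on(84): voice 0 is free -> assigned | voices=[84 - - - -]
Op 2: note_on(69): voice 1 is free -> assigned | voices=[84 69 - - -]
Op 3: note_on(63): voice 2 is free -> assigned | voices=[84 69 63 - -]
Op 4: note_on(74): voice 3 is free -> assigned | voices=[84 69 63 74 -]
Op 5: note_on(70): voice 4 is free -> assigned | voices=[84 69 63 74 70]
Op 6: note_on(78): all voices busy, STEAL voice 0 (pitch 84, oldest) -> assign | voices=[78 69 63 74 70]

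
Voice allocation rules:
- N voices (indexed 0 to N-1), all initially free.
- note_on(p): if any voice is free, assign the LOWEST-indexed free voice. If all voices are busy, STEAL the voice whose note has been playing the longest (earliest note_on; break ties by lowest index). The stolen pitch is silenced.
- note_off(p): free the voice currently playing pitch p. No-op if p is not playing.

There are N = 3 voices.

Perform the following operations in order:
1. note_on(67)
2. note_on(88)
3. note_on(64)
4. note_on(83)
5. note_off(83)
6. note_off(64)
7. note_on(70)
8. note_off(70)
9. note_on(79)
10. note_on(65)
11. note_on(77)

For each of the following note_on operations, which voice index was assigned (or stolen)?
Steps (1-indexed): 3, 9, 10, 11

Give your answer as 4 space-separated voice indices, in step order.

Answer: 2 0 2 1

Derivation:
Op 1: note_on(67): voice 0 is free -> assigned | voices=[67 - -]
Op 2: note_on(88): voice 1 is free -> assigned | voices=[67 88 -]
Op 3: note_on(64): voice 2 is free -> assigned | voices=[67 88 64]
Op 4: note_on(83): all voices busy, STEAL voice 0 (pitch 67, oldest) -> assign | voices=[83 88 64]
Op 5: note_off(83): free voice 0 | voices=[- 88 64]
Op 6: note_off(64): free voice 2 | voices=[- 88 -]
Op 7: note_on(70): voice 0 is free -> assigned | voices=[70 88 -]
Op 8: note_off(70): free voice 0 | voices=[- 88 -]
Op 9: note_on(79): voice 0 is free -> assigned | voices=[79 88 -]
Op 10: note_on(65): voice 2 is free -> assigned | voices=[79 88 65]
Op 11: note_on(77): all voices busy, STEAL voice 1 (pitch 88, oldest) -> assign | voices=[79 77 65]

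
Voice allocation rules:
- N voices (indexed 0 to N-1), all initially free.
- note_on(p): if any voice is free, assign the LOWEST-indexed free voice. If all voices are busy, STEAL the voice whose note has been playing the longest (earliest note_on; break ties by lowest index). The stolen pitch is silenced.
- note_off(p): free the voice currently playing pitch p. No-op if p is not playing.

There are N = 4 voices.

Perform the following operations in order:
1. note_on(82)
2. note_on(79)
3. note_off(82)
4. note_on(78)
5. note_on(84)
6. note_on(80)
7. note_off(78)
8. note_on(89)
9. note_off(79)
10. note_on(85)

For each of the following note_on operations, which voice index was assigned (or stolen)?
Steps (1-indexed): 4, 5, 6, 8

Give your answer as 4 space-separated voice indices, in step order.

Op 1: note_on(82): voice 0 is free -> assigned | voices=[82 - - -]
Op 2: note_on(79): voice 1 is free -> assigned | voices=[82 79 - -]
Op 3: note_off(82): free voice 0 | voices=[- 79 - -]
Op 4: note_on(78): voice 0 is free -> assigned | voices=[78 79 - -]
Op 5: note_on(84): voice 2 is free -> assigned | voices=[78 79 84 -]
Op 6: note_on(80): voice 3 is free -> assigned | voices=[78 79 84 80]
Op 7: note_off(78): free voice 0 | voices=[- 79 84 80]
Op 8: note_on(89): voice 0 is free -> assigned | voices=[89 79 84 80]
Op 9: note_off(79): free voice 1 | voices=[89 - 84 80]
Op 10: note_on(85): voice 1 is free -> assigned | voices=[89 85 84 80]

Answer: 0 2 3 0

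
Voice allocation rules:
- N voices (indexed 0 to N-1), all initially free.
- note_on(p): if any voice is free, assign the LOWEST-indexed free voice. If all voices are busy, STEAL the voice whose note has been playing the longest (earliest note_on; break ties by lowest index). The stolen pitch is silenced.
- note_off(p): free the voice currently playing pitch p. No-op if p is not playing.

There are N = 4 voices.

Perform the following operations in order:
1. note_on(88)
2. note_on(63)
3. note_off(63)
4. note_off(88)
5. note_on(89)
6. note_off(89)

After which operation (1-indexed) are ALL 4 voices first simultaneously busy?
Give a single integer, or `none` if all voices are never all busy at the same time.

Op 1: note_on(88): voice 0 is free -> assigned | voices=[88 - - -]
Op 2: note_on(63): voice 1 is free -> assigned | voices=[88 63 - -]
Op 3: note_off(63): free voice 1 | voices=[88 - - -]
Op 4: note_off(88): free voice 0 | voices=[- - - -]
Op 5: note_on(89): voice 0 is free -> assigned | voices=[89 - - -]
Op 6: note_off(89): free voice 0 | voices=[- - - -]

Answer: none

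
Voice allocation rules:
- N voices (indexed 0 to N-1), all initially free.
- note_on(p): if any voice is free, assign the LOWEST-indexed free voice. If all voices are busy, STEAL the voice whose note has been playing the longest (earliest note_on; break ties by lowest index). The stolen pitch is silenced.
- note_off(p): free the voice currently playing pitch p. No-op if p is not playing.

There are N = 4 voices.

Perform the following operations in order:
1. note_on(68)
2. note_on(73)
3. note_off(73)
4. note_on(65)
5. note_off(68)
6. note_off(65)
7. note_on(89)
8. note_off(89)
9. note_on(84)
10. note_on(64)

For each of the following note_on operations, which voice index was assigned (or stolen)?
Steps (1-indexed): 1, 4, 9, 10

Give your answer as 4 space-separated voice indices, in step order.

Op 1: note_on(68): voice 0 is free -> assigned | voices=[68 - - -]
Op 2: note_on(73): voice 1 is free -> assigned | voices=[68 73 - -]
Op 3: note_off(73): free voice 1 | voices=[68 - - -]
Op 4: note_on(65): voice 1 is free -> assigned | voices=[68 65 - -]
Op 5: note_off(68): free voice 0 | voices=[- 65 - -]
Op 6: note_off(65): free voice 1 | voices=[- - - -]
Op 7: note_on(89): voice 0 is free -> assigned | voices=[89 - - -]
Op 8: note_off(89): free voice 0 | voices=[- - - -]
Op 9: note_on(84): voice 0 is free -> assigned | voices=[84 - - -]
Op 10: note_on(64): voice 1 is free -> assigned | voices=[84 64 - -]

Answer: 0 1 0 1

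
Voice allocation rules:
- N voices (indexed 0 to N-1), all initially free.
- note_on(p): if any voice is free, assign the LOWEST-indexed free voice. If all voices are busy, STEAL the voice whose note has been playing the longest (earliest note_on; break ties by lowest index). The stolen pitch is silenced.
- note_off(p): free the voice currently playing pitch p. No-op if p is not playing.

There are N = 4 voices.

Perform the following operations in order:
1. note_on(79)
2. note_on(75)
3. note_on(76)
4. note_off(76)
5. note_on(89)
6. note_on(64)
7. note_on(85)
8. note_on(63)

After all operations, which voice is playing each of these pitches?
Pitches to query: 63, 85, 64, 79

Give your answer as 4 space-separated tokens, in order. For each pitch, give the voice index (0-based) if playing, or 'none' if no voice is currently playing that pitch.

Answer: 1 0 3 none

Derivation:
Op 1: note_on(79): voice 0 is free -> assigned | voices=[79 - - -]
Op 2: note_on(75): voice 1 is free -> assigned | voices=[79 75 - -]
Op 3: note_on(76): voice 2 is free -> assigned | voices=[79 75 76 -]
Op 4: note_off(76): free voice 2 | voices=[79 75 - -]
Op 5: note_on(89): voice 2 is free -> assigned | voices=[79 75 89 -]
Op 6: note_on(64): voice 3 is free -> assigned | voices=[79 75 89 64]
Op 7: note_on(85): all voices busy, STEAL voice 0 (pitch 79, oldest) -> assign | voices=[85 75 89 64]
Op 8: note_on(63): all voices busy, STEAL voice 1 (pitch 75, oldest) -> assign | voices=[85 63 89 64]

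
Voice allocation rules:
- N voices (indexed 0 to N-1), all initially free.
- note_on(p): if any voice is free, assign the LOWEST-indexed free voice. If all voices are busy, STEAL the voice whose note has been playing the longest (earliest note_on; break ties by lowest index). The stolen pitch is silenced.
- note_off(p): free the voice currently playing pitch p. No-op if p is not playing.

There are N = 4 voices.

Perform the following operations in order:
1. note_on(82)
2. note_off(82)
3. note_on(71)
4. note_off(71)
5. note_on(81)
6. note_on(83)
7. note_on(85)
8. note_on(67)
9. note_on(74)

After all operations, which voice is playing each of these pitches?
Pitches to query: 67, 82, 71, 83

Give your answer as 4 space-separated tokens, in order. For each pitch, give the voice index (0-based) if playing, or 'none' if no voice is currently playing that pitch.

Op 1: note_on(82): voice 0 is free -> assigned | voices=[82 - - -]
Op 2: note_off(82): free voice 0 | voices=[- - - -]
Op 3: note_on(71): voice 0 is free -> assigned | voices=[71 - - -]
Op 4: note_off(71): free voice 0 | voices=[- - - -]
Op 5: note_on(81): voice 0 is free -> assigned | voices=[81 - - -]
Op 6: note_on(83): voice 1 is free -> assigned | voices=[81 83 - -]
Op 7: note_on(85): voice 2 is free -> assigned | voices=[81 83 85 -]
Op 8: note_on(67): voice 3 is free -> assigned | voices=[81 83 85 67]
Op 9: note_on(74): all voices busy, STEAL voice 0 (pitch 81, oldest) -> assign | voices=[74 83 85 67]

Answer: 3 none none 1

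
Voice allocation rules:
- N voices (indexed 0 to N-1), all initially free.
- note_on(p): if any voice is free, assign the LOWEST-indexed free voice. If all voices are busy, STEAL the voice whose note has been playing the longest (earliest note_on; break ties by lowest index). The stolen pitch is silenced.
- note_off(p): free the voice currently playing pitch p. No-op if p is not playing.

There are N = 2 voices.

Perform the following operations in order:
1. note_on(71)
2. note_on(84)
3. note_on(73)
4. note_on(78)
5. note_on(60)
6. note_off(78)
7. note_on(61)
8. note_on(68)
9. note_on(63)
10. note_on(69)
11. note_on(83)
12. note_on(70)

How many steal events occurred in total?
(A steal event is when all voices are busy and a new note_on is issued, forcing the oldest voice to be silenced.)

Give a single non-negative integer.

Answer: 8

Derivation:
Op 1: note_on(71): voice 0 is free -> assigned | voices=[71 -]
Op 2: note_on(84): voice 1 is free -> assigned | voices=[71 84]
Op 3: note_on(73): all voices busy, STEAL voice 0 (pitch 71, oldest) -> assign | voices=[73 84]
Op 4: note_on(78): all voices busy, STEAL voice 1 (pitch 84, oldest) -> assign | voices=[73 78]
Op 5: note_on(60): all voices busy, STEAL voice 0 (pitch 73, oldest) -> assign | voices=[60 78]
Op 6: note_off(78): free voice 1 | voices=[60 -]
Op 7: note_on(61): voice 1 is free -> assigned | voices=[60 61]
Op 8: note_on(68): all voices busy, STEAL voice 0 (pitch 60, oldest) -> assign | voices=[68 61]
Op 9: note_on(63): all voices busy, STEAL voice 1 (pitch 61, oldest) -> assign | voices=[68 63]
Op 10: note_on(69): all voices busy, STEAL voice 0 (pitch 68, oldest) -> assign | voices=[69 63]
Op 11: note_on(83): all voices busy, STEAL voice 1 (pitch 63, oldest) -> assign | voices=[69 83]
Op 12: note_on(70): all voices busy, STEAL voice 0 (pitch 69, oldest) -> assign | voices=[70 83]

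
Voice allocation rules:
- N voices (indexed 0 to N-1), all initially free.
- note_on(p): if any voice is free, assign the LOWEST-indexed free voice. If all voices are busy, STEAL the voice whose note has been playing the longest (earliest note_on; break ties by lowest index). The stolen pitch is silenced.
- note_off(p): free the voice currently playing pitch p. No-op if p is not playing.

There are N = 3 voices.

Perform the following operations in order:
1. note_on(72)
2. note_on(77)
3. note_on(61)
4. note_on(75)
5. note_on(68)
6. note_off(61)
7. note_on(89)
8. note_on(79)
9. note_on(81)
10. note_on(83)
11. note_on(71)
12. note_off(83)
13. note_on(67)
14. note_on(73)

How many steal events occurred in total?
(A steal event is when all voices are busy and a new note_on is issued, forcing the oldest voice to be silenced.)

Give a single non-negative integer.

Op 1: note_on(72): voice 0 is free -> assigned | voices=[72 - -]
Op 2: note_on(77): voice 1 is free -> assigned | voices=[72 77 -]
Op 3: note_on(61): voice 2 is free -> assigned | voices=[72 77 61]
Op 4: note_on(75): all voices busy, STEAL voice 0 (pitch 72, oldest) -> assign | voices=[75 77 61]
Op 5: note_on(68): all voices busy, STEAL voice 1 (pitch 77, oldest) -> assign | voices=[75 68 61]
Op 6: note_off(61): free voice 2 | voices=[75 68 -]
Op 7: note_on(89): voice 2 is free -> assigned | voices=[75 68 89]
Op 8: note_on(79): all voices busy, STEAL voice 0 (pitch 75, oldest) -> assign | voices=[79 68 89]
Op 9: note_on(81): all voices busy, STEAL voice 1 (pitch 68, oldest) -> assign | voices=[79 81 89]
Op 10: note_on(83): all voices busy, STEAL voice 2 (pitch 89, oldest) -> assign | voices=[79 81 83]
Op 11: note_on(71): all voices busy, STEAL voice 0 (pitch 79, oldest) -> assign | voices=[71 81 83]
Op 12: note_off(83): free voice 2 | voices=[71 81 -]
Op 13: note_on(67): voice 2 is free -> assigned | voices=[71 81 67]
Op 14: note_on(73): all voices busy, STEAL voice 1 (pitch 81, oldest) -> assign | voices=[71 73 67]

Answer: 7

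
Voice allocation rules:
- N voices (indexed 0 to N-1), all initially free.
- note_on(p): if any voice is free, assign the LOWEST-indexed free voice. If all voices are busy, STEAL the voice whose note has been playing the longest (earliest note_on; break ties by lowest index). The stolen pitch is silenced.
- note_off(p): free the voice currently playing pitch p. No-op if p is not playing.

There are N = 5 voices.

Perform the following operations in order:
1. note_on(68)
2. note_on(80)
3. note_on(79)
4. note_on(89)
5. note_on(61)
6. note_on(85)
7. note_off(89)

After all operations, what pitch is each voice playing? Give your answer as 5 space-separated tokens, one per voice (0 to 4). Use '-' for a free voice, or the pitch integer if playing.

Answer: 85 80 79 - 61

Derivation:
Op 1: note_on(68): voice 0 is free -> assigned | voices=[68 - - - -]
Op 2: note_on(80): voice 1 is free -> assigned | voices=[68 80 - - -]
Op 3: note_on(79): voice 2 is free -> assigned | voices=[68 80 79 - -]
Op 4: note_on(89): voice 3 is free -> assigned | voices=[68 80 79 89 -]
Op 5: note_on(61): voice 4 is free -> assigned | voices=[68 80 79 89 61]
Op 6: note_on(85): all voices busy, STEAL voice 0 (pitch 68, oldest) -> assign | voices=[85 80 79 89 61]
Op 7: note_off(89): free voice 3 | voices=[85 80 79 - 61]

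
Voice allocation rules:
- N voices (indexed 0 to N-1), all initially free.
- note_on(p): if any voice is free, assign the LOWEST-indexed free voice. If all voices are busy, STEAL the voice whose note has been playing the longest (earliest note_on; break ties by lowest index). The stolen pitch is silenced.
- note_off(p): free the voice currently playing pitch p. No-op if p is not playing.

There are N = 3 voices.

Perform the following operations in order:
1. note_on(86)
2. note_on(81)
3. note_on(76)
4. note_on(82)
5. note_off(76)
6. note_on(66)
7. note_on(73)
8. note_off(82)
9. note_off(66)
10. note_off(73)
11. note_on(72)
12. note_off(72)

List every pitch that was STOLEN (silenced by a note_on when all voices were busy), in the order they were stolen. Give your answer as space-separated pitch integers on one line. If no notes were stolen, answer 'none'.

Op 1: note_on(86): voice 0 is free -> assigned | voices=[86 - -]
Op 2: note_on(81): voice 1 is free -> assigned | voices=[86 81 -]
Op 3: note_on(76): voice 2 is free -> assigned | voices=[86 81 76]
Op 4: note_on(82): all voices busy, STEAL voice 0 (pitch 86, oldest) -> assign | voices=[82 81 76]
Op 5: note_off(76): free voice 2 | voices=[82 81 -]
Op 6: note_on(66): voice 2 is free -> assigned | voices=[82 81 66]
Op 7: note_on(73): all voices busy, STEAL voice 1 (pitch 81, oldest) -> assign | voices=[82 73 66]
Op 8: note_off(82): free voice 0 | voices=[- 73 66]
Op 9: note_off(66): free voice 2 | voices=[- 73 -]
Op 10: note_off(73): free voice 1 | voices=[- - -]
Op 11: note_on(72): voice 0 is free -> assigned | voices=[72 - -]
Op 12: note_off(72): free voice 0 | voices=[- - -]

Answer: 86 81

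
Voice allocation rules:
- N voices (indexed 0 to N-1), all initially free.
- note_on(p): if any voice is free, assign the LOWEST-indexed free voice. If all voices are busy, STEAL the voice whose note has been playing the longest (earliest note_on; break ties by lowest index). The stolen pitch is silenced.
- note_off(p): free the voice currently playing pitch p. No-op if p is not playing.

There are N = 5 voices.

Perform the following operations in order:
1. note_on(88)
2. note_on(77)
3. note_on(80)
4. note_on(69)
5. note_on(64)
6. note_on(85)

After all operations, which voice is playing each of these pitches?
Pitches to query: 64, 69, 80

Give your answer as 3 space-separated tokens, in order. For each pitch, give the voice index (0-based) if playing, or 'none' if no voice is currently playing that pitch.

Op 1: note_on(88): voice 0 is free -> assigned | voices=[88 - - - -]
Op 2: note_on(77): voice 1 is free -> assigned | voices=[88 77 - - -]
Op 3: note_on(80): voice 2 is free -> assigned | voices=[88 77 80 - -]
Op 4: note_on(69): voice 3 is free -> assigned | voices=[88 77 80 69 -]
Op 5: note_on(64): voice 4 is free -> assigned | voices=[88 77 80 69 64]
Op 6: note_on(85): all voices busy, STEAL voice 0 (pitch 88, oldest) -> assign | voices=[85 77 80 69 64]

Answer: 4 3 2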